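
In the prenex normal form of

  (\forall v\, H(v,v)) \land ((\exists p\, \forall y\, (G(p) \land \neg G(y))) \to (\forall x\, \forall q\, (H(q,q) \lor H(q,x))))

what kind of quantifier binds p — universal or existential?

Rewrite implications/biconditionals: A → B as ¬A ∨ B.
  (\forall v\, H(v,v)) \land (\neg (\exists p\, \forall y\, (G(p) \land \neg G(y))) \lor (\forall x\, \forall q\, (H(q,q) \lor H(q,x))))
Move each ¬ inward, flipping quantifiers it crosses:
  (\forall v\, H(v,v)) \land ((\forall p\, \exists y\, (\neg G(p) \lor G(y))) \lor (\forall x\, \forall q\, (H(q,q) \lor H(q,x))))
Extract every quantifier outward, since the variables are now distinct and don't occur free across branches:
  \forall v\, \forall p\, \exists y\, \forall x\, \forall q\, (H(v,v) \land (\neg G(p) \lor G(y) \lor H(q,q) \lor H(q,x)))
The quantifier \exists p sits under an odd number of negations (counting the antecedent side of each →), so it flips to \forall p.

universal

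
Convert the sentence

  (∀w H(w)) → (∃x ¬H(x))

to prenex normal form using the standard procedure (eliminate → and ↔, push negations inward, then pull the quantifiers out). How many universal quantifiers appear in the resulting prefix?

0

Rewrite implications/biconditionals: A → B as ¬A ∨ B.
  ¬(∀w H(w)) ∨ (∃x ¬H(x))
Push ¬ through the quantifiers and connectives to reach negation normal form:
  (∃w ¬H(w)) ∨ (∃x ¬H(x))
All bound variables are already distinct, so no renaming is needed.
Pull the quantifiers to the front (each side's bound variable is not free in the other side):
  ∃w ∃x (¬H(w) ∨ ¬H(x))
The prefix is ∃w ∃x: 0 universal, 2 existential.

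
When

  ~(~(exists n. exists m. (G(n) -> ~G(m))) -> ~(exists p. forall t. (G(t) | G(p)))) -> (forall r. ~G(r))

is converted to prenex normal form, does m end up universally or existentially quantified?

Rewrite implications/biconditionals: A → B as ¬A ∨ B.
  ~~(~~(exists n. exists m. (~G(n) | ~G(m))) | ~(exists p. forall t. (G(t) | G(p)))) | (forall r. ~G(r))
Push ¬ through the quantifiers and connectives to reach negation normal form:
  (exists n. exists m. (~G(n) | ~G(m))) | (forall p. exists t. (~G(t) & ~G(p))) | (forall r. ~G(r))
Pull the quantifiers to the front (each side's bound variable is not free in the other side):
  exists n. exists m. forall p. exists t. forall r. (~G(n) | ~G(m) | ~G(t) & ~G(p) | ~G(r))
The quantifier exists m sits under an even number of negations (counting the antecedent side of each →), so it remains existential.

existential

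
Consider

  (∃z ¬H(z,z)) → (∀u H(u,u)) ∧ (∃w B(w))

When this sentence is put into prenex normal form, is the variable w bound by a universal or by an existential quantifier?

Eliminate → and ↔ using ¬ and ∨.
  ¬(∃z ¬H(z,z)) ∨ (∀u H(u,u)) ∧ (∃w B(w))
Push ¬ through the quantifiers and connectives to reach negation normal form:
  (∀z H(z,z)) ∨ (∀u H(u,u)) ∧ (∃w B(w))
All bound variables are already distinct, so no renaming is needed.
Extract every quantifier outward, since the variables are now distinct and don't occur free across branches:
  ∀z ∀u ∃w (H(z,z) ∨ H(u,u) ∧ B(w))
The quantifier ∃w sits under an even number of negations (counting the antecedent side of each →), so it remains existential.

existential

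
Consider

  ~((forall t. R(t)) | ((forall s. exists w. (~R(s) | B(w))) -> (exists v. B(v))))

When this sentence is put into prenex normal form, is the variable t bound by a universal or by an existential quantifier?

First replace A → B with ¬A ∨ B.
  ~((forall t. R(t)) | ~(forall s. exists w. (~R(s) | B(w))) | (exists v. B(v)))
Drive negations inward (¬∀x A ≡ ∃x ¬A, ¬∃x A ≡ ∀x ¬A, De Morgan for ∧/∨):
  (exists t. ~R(t)) & (forall s. exists w. (~R(s) | B(w))) & (forall v. ~B(v))
All bound variables are already distinct, so no renaming is needed.
Finally move all quantifiers to the prefix:
  exists t. forall s. exists w. forall v. (~R(t) & (~R(s) | B(w)) & ~B(v))
The quantifier forall t sits under an odd number of negations (counting the antecedent side of each →), so it flips to exists t.

existential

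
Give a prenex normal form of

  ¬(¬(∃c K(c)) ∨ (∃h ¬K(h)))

∃c ∀h (K(c) ∧ K(h))

Drive negations inward (¬∀x A ≡ ∃x ¬A, ¬∃x A ≡ ∀x ¬A, De Morgan for ∧/∨):
  (∃c K(c)) ∧ (∀h K(h))
All bound variables are already distinct, so no renaming is needed.
Pull the quantifiers to the front (each side's bound variable is not free in the other side):
  ∃c ∀h (K(c) ∧ K(h))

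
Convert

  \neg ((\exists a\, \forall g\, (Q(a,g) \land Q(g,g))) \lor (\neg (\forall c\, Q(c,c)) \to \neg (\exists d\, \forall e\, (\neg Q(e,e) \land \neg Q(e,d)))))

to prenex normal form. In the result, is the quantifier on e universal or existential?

Eliminate → and ↔ using ¬ and ∨.
  \neg ((\exists a\, \forall g\, (Q(a,g) \land Q(g,g))) \lor \neg \neg (\forall c\, Q(c,c)) \lor \neg (\exists d\, \forall e\, (\neg Q(e,e) \land \neg Q(e,d))))
Push ¬ through the quantifiers and connectives to reach negation normal form:
  (\forall a\, \exists g\, (\neg Q(a,g) \lor \neg Q(g,g))) \land (\exists c\, \neg Q(c,c)) \land (\exists d\, \forall e\, (\neg Q(e,e) \land \neg Q(e,d)))
Pull the quantifiers to the front (each side's bound variable is not free in the other side):
  \forall a\, \exists g\, \exists c\, \exists d\, \forall e\, ((\neg Q(a,g) \lor \neg Q(g,g)) \land \neg Q(c,c) \land \neg Q(e,e) \land \neg Q(e,d))
The quantifier \forall e sits under an even number of negations (counting the antecedent side of each →), so it remains universal.

universal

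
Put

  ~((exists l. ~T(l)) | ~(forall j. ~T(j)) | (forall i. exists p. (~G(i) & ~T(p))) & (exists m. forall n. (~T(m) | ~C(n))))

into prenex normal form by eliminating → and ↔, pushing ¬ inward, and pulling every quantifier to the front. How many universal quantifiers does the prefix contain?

Drive negations inward (¬∀x A ≡ ∃x ¬A, ¬∃x A ≡ ∀x ¬A, De Morgan for ∧/∨):
  (forall l. T(l)) & (forall j. ~T(j)) & ((exists i. forall p. (G(i) | T(p))) | (forall m. exists n. (T(m) & C(n))))
Extract every quantifier outward, since the variables are now distinct and don't occur free across branches:
  forall l. forall j. exists i. forall p. forall m. exists n. (T(l) & ~T(j) & (G(i) | T(p) | T(m) & C(n)))
The prefix is forall l forall j exists i forall p forall m exists n: 4 universal, 2 existential.

4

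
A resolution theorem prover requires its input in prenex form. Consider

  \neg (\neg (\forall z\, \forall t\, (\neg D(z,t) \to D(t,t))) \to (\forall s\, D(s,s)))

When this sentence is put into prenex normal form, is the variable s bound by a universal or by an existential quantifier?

First replace A → B with ¬A ∨ B.
  \neg (\neg \neg (\forall z\, \forall t\, (\neg \neg D(z,t) \lor D(t,t))) \lor (\forall s\, D(s,s)))
Move each ¬ inward, flipping quantifiers it crosses:
  (\exists z\, \exists t\, (\neg D(z,t) \land \neg D(t,t))) \land (\exists s\, \neg D(s,s))
All bound variables are already distinct, so no renaming is needed.
Finally move all quantifiers to the prefix:
  \exists z\, \exists t\, \exists s\, (\neg D(z,t) \land \neg D(t,t) \land \neg D(s,s))
The quantifier \forall s sits under an odd number of negations (counting the antecedent side of each →), so it flips to \exists s.

existential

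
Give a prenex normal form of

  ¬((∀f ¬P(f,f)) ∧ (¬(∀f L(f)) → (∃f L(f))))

Rewrite implications/biconditionals: A → B as ¬A ∨ B.
  ¬((∀f ¬P(f,f)) ∧ (¬¬(∀f L(f)) ∨ (∃f L(f))))
Drive negations inward (¬∀x A ≡ ∃x ¬A, ¬∃x A ≡ ∀x ¬A, De Morgan for ∧/∨):
  (∃f P(f,f)) ∨ (∃f ¬L(f)) ∧ (∀f ¬L(f))
Standardize variables apart so no two quantifiers bind the same name: f↦q, f↦x.
  (∃f P(f,f)) ∨ (∃q ¬L(q)) ∧ (∀x ¬L(x))
Pull the quantifiers to the front (each side's bound variable is not free in the other side):
  ∃f ∃q ∀x (P(f,f) ∨ ¬L(q) ∧ ¬L(x))

∃f ∃q ∀x (P(f,f) ∨ ¬L(q) ∧ ¬L(x))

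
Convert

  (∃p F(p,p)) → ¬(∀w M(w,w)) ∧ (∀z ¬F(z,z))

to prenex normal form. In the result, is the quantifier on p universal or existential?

Rewrite implications/biconditionals: A → B as ¬A ∨ B.
  ¬(∃p F(p,p)) ∨ ¬(∀w M(w,w)) ∧ (∀z ¬F(z,z))
Move each ¬ inward, flipping quantifiers it crosses:
  (∀p ¬F(p,p)) ∨ (∃w ¬M(w,w)) ∧ (∀z ¬F(z,z))
Pull the quantifiers to the front (each side's bound variable is not free in the other side):
  ∀p ∃w ∀z (¬F(p,p) ∨ ¬M(w,w) ∧ ¬F(z,z))
The quantifier ∃p sits under an odd number of negations (counting the antecedent side of each →), so it flips to ∀p.

universal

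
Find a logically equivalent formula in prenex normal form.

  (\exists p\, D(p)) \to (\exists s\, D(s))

\forall p\, \exists s\, (\neg D(p) \lor D(s))

Rewrite implications/biconditionals: A → B as ¬A ∨ B.
  \neg (\exists p\, D(p)) \lor (\exists s\, D(s))
Drive negations inward (¬∀x A ≡ ∃x ¬A, ¬∃x A ≡ ∀x ¬A, De Morgan for ∧/∨):
  (\forall p\, \neg D(p)) \lor (\exists s\, D(s))
All bound variables are already distinct, so no renaming is needed.
Pull the quantifiers to the front (each side's bound variable is not free in the other side):
  \forall p\, \exists s\, (\neg D(p) \lor D(s))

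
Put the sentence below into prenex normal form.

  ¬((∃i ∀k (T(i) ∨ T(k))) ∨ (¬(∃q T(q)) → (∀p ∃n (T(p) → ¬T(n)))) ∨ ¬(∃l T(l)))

Eliminate → and ↔ using ¬ and ∨.
  ¬((∃i ∀k (T(i) ∨ T(k))) ∨ ¬¬(∃q T(q)) ∨ (∀p ∃n (¬T(p) ∨ ¬T(n))) ∨ ¬(∃l T(l)))
Move each ¬ inward, flipping quantifiers it crosses:
  (∀i ∃k (¬T(i) ∧ ¬T(k))) ∧ (∀q ¬T(q)) ∧ (∃p ∀n (T(p) ∧ T(n))) ∧ (∃l T(l))
Pull the quantifiers to the front (each side's bound variable is not free in the other side):
  ∀i ∃k ∀q ∃p ∀n ∃l (¬T(i) ∧ ¬T(k) ∧ ¬T(q) ∧ T(p) ∧ T(n) ∧ T(l))

∀i ∃k ∀q ∃p ∀n ∃l (¬T(i) ∧ ¬T(k) ∧ ¬T(q) ∧ T(p) ∧ T(n) ∧ T(l))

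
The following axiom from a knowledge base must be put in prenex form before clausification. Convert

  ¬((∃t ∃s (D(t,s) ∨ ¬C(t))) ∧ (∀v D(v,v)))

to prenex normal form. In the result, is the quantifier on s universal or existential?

universal

Move each ¬ inward, flipping quantifiers it crosses:
  (∀t ∀s (¬D(t,s) ∧ C(t))) ∨ (∃v ¬D(v,v))
All bound variables are already distinct, so no renaming is needed.
Pull the quantifiers to the front (each side's bound variable is not free in the other side):
  ∀t ∀s ∃v (¬D(t,s) ∧ C(t) ∨ ¬D(v,v))
The quantifier ∃s sits under an odd number of negations, so it flips to ∀s.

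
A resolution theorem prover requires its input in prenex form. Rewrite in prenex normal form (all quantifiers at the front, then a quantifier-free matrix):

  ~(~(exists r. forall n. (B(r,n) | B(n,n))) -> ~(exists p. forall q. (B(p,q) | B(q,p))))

forall r. exists n. exists p. forall q. (~B(r,n) & ~B(n,n) & (B(p,q) | B(q,p)))

Rewrite implications/biconditionals: A → B as ¬A ∨ B.
  ~(~~(exists r. forall n. (B(r,n) | B(n,n))) | ~(exists p. forall q. (B(p,q) | B(q,p))))
Push ¬ through the quantifiers and connectives to reach negation normal form:
  (forall r. exists n. (~B(r,n) & ~B(n,n))) & (exists p. forall q. (B(p,q) | B(q,p)))
All bound variables are already distinct, so no renaming is needed.
Pull the quantifiers to the front (each side's bound variable is not free in the other side):
  forall r. exists n. exists p. forall q. (~B(r,n) & ~B(n,n) & (B(p,q) | B(q,p)))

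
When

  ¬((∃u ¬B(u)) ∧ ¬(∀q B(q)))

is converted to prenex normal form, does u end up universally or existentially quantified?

universal

Push ¬ through the quantifiers and connectives to reach negation normal form:
  (∀u B(u)) ∨ (∀q B(q))
All bound variables are already distinct, so no renaming is needed.
Extract every quantifier outward, since the variables are now distinct and don't occur free across branches:
  ∀u ∀q (B(u) ∨ B(q))
The quantifier ∃u sits under an odd number of negations, so it flips to ∀u.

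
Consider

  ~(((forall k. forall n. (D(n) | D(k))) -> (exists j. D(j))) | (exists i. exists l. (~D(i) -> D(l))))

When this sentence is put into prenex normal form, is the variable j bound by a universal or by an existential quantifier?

universal

Eliminate → and ↔ using ¬ and ∨.
  ~(~(forall k. forall n. (D(n) | D(k))) | (exists j. D(j)) | (exists i. exists l. (~~D(i) | D(l))))
Drive negations inward (¬∀x A ≡ ∃x ¬A, ¬∃x A ≡ ∀x ¬A, De Morgan for ∧/∨):
  (forall k. forall n. (D(n) | D(k))) & (forall j. ~D(j)) & (forall i. forall l. (~D(i) & ~D(l)))
All bound variables are already distinct, so no renaming is needed.
Finally move all quantifiers to the prefix:
  forall k. forall n. forall j. forall i. forall l. ((D(n) | D(k)) & ~D(j) & ~D(i) & ~D(l))
The quantifier exists j sits under an odd number of negations (counting the antecedent side of each →), so it flips to forall j.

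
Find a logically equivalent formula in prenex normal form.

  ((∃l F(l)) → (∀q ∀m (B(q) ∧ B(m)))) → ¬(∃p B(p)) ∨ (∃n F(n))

First replace A → B with ¬A ∨ B.
  ¬(¬(∃l F(l)) ∨ (∀q ∀m (B(q) ∧ B(m)))) ∨ ¬(∃p B(p)) ∨ (∃n F(n))
Push ¬ through the quantifiers and connectives to reach negation normal form:
  (∃l F(l)) ∧ (∃q ∃m (¬B(q) ∨ ¬B(m))) ∨ (∀p ¬B(p)) ∨ (∃n F(n))
All bound variables are already distinct, so no renaming is needed.
Pull the quantifiers to the front (each side's bound variable is not free in the other side):
  ∃l ∃q ∃m ∀p ∃n (F(l) ∧ (¬B(q) ∨ ¬B(m)) ∨ ¬B(p) ∨ F(n))

∃l ∃q ∃m ∀p ∃n (F(l) ∧ (¬B(q) ∨ ¬B(m)) ∨ ¬B(p) ∨ F(n))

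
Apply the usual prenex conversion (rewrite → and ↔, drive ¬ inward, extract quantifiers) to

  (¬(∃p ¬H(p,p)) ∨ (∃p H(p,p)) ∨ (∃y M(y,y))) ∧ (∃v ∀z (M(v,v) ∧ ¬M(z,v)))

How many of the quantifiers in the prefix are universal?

Move each ¬ inward, flipping quantifiers it crosses:
  ((∀p H(p,p)) ∨ (∃p H(p,p)) ∨ (∃y M(y,y))) ∧ (∃v ∀z (M(v,v) ∧ ¬M(z,v)))
Give each quantifier a distinct variable: p↦y1.
  ((∀p H(p,p)) ∨ (∃y1 H(y1,y1)) ∨ (∃y M(y,y))) ∧ (∃v ∀z (M(v,v) ∧ ¬M(z,v)))
Finally move all quantifiers to the prefix:
  ∀p ∃y1 ∃y ∃v ∀z ((H(p,p) ∨ H(y1,y1) ∨ M(y,y)) ∧ M(v,v) ∧ ¬M(z,v))
The prefix is ∀p ∃y1 ∃y ∃v ∀z: 2 universal, 3 existential.

2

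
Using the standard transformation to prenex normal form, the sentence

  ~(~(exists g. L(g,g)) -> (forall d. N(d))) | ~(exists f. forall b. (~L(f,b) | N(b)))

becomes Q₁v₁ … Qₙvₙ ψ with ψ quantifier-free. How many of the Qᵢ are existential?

2

First replace A → B with ¬A ∨ B.
  ~(~~(exists g. L(g,g)) | (forall d. N(d))) | ~(exists f. forall b. (~L(f,b) | N(b)))
Push ¬ through the quantifiers and connectives to reach negation normal form:
  (forall g. ~L(g,g)) & (exists d. ~N(d)) | (forall f. exists b. (L(f,b) & ~N(b)))
Finally move all quantifiers to the prefix:
  forall g. exists d. forall f. exists b. (~L(g,g) & ~N(d) | L(f,b) & ~N(b))
The prefix is forall g exists d forall f exists b: 2 universal, 2 existential.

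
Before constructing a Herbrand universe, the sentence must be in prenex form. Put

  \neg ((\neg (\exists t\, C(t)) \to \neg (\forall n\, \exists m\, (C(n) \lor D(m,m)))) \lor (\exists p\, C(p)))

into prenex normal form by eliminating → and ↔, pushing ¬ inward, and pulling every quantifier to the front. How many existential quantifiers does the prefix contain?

Eliminate → and ↔ using ¬ and ∨.
  \neg (\neg \neg (\exists t\, C(t)) \lor \neg (\forall n\, \exists m\, (C(n) \lor D(m,m))) \lor (\exists p\, C(p)))
Move each ¬ inward, flipping quantifiers it crosses:
  (\forall t\, \neg C(t)) \land (\forall n\, \exists m\, (C(n) \lor D(m,m))) \land (\forall p\, \neg C(p))
All bound variables are already distinct, so no renaming is needed.
Extract every quantifier outward, since the variables are now distinct and don't occur free across branches:
  \forall t\, \forall n\, \exists m\, \forall p\, (\neg C(t) \land (C(n) \lor D(m,m)) \land \neg C(p))
The prefix is \forall t \forall n \exists m \forall p: 3 universal, 1 existential.

1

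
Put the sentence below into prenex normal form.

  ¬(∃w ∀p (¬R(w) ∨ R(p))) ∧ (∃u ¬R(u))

Move each ¬ inward, flipping quantifiers it crosses:
  (∀w ∃p (R(w) ∧ ¬R(p))) ∧ (∃u ¬R(u))
All bound variables are already distinct, so no renaming is needed.
Pull the quantifiers to the front (each side's bound variable is not free in the other side):
  ∀w ∃p ∃u (R(w) ∧ ¬R(p) ∧ ¬R(u))

∀w ∃p ∃u (R(w) ∧ ¬R(p) ∧ ¬R(u))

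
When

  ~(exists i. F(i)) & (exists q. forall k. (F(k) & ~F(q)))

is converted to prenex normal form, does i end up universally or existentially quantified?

Push ¬ through the quantifiers and connectives to reach negation normal form:
  (forall i. ~F(i)) & (exists q. forall k. (F(k) & ~F(q)))
All bound variables are already distinct, so no renaming is needed.
Finally move all quantifiers to the prefix:
  forall i. exists q. forall k. (~F(i) & F(k) & ~F(q))
The quantifier exists i sits under an odd number of negations, so it flips to forall i.

universal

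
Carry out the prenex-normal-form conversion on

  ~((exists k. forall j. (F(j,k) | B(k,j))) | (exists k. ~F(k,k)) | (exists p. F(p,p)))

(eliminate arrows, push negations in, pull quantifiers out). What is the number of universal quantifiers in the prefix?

3

Push ¬ through the quantifiers and connectives to reach negation normal form:
  (forall k. exists j. (~F(j,k) & ~B(k,j))) & (forall k. F(k,k)) & (forall p. ~F(p,p))
Standardize variables apart so no two quantifiers bind the same name: k↦w.
  (forall k. exists j. (~F(j,k) & ~B(k,j))) & (forall w. F(w,w)) & (forall p. ~F(p,p))
Finally move all quantifiers to the prefix:
  forall k. exists j. forall w. forall p. (~F(j,k) & ~B(k,j) & F(w,w) & ~F(p,p))
The prefix is forall k exists j forall w forall p: 3 universal, 1 existential.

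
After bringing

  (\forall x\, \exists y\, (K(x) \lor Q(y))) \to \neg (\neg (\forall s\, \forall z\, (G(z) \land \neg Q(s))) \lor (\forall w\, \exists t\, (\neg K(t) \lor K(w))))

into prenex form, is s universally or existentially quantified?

universal

First replace A → B with ¬A ∨ B.
  \neg (\forall x\, \exists y\, (K(x) \lor Q(y))) \lor \neg (\neg (\forall s\, \forall z\, (G(z) \land \neg Q(s))) \lor (\forall w\, \exists t\, (\neg K(t) \lor K(w))))
Move each ¬ inward, flipping quantifiers it crosses:
  (\exists x\, \forall y\, (\neg K(x) \land \neg Q(y))) \lor (\forall s\, \forall z\, (G(z) \land \neg Q(s))) \land (\exists w\, \forall t\, (K(t) \land \neg K(w)))
All bound variables are already distinct, so no renaming is needed.
Finally move all quantifiers to the prefix:
  \exists x\, \forall y\, \forall s\, \forall z\, \exists w\, \forall t\, (\neg K(x) \land \neg Q(y) \lor G(z) \land \neg Q(s) \land K(t) \land \neg K(w))
The quantifier \forall s sits under an even number of negations (counting the antecedent side of each →), so it remains universal.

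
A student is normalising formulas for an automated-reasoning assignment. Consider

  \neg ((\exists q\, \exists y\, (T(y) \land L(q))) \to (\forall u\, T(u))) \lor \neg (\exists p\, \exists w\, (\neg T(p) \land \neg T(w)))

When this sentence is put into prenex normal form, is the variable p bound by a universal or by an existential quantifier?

First replace A → B with ¬A ∨ B.
  \neg (\neg (\exists q\, \exists y\, (T(y) \land L(q))) \lor (\forall u\, T(u))) \lor \neg (\exists p\, \exists w\, (\neg T(p) \land \neg T(w)))
Drive negations inward (¬∀x A ≡ ∃x ¬A, ¬∃x A ≡ ∀x ¬A, De Morgan for ∧/∨):
  (\exists q\, \exists y\, (T(y) \land L(q))) \land (\exists u\, \neg T(u)) \lor (\forall p\, \forall w\, (T(p) \lor T(w)))
All bound variables are already distinct, so no renaming is needed.
Extract every quantifier outward, since the variables are now distinct and don't occur free across branches:
  \exists q\, \exists y\, \exists u\, \forall p\, \forall w\, (T(y) \land L(q) \land \neg T(u) \lor T(p) \lor T(w))
The quantifier \exists p sits under an odd number of negations (counting the antecedent side of each →), so it flips to \forall p.

universal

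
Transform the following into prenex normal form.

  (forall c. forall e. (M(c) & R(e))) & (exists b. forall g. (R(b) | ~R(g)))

Pull the quantifiers to the front (each side's bound variable is not free in the other side):
  forall c. forall e. exists b. forall g. (M(c) & R(e) & (R(b) | ~R(g)))

forall c. forall e. exists b. forall g. (M(c) & R(e) & (R(b) | ~R(g)))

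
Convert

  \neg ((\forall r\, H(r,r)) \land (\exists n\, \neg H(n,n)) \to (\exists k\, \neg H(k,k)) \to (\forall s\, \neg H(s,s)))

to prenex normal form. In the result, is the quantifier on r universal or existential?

universal

Rewrite implications/biconditionals: A → B as ¬A ∨ B.
  \neg (\neg ((\forall r\, H(r,r)) \land (\exists n\, \neg H(n,n))) \lor \neg (\exists k\, \neg H(k,k)) \lor (\forall s\, \neg H(s,s)))
Drive negations inward (¬∀x A ≡ ∃x ¬A, ¬∃x A ≡ ∀x ¬A, De Morgan for ∧/∨):
  (\forall r\, H(r,r)) \land (\exists n\, \neg H(n,n)) \land (\exists k\, \neg H(k,k)) \land (\exists s\, H(s,s))
All bound variables are already distinct, so no renaming is needed.
Finally move all quantifiers to the prefix:
  \forall r\, \exists n\, \exists k\, \exists s\, (H(r,r) \land \neg H(n,n) \land \neg H(k,k) \land H(s,s))
The quantifier \forall r sits under an even number of negations (counting the antecedent side of each →), so it remains universal.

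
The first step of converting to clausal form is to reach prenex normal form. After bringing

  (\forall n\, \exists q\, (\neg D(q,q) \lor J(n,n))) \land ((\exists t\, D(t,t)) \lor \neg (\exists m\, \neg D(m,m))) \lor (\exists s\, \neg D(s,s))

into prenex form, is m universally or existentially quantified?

Move each ¬ inward, flipping quantifiers it crosses:
  (\forall n\, \exists q\, (\neg D(q,q) \lor J(n,n))) \land ((\exists t\, D(t,t)) \lor (\forall m\, D(m,m))) \lor (\exists s\, \neg D(s,s))
All bound variables are already distinct, so no renaming is needed.
Pull the quantifiers to the front (each side's bound variable is not free in the other side):
  \forall n\, \exists q\, \exists t\, \forall m\, \exists s\, ((\neg D(q,q) \lor J(n,n)) \land (D(t,t) \lor D(m,m)) \lor \neg D(s,s))
The quantifier \exists m sits under an odd number of negations, so it flips to \forall m.

universal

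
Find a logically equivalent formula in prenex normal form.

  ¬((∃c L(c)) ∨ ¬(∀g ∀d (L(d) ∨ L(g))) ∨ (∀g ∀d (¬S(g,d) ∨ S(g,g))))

∀c ∀g ∀d ∃r ∃w1 (¬L(c) ∧ (L(d) ∨ L(g)) ∧ S(r,w1) ∧ ¬S(r,r))

Push ¬ through the quantifiers and connectives to reach negation normal form:
  (∀c ¬L(c)) ∧ (∀g ∀d (L(d) ∨ L(g))) ∧ (∃g ∃d (S(g,d) ∧ ¬S(g,g)))
Standardize variables apart so no two quantifiers bind the same name: g↦r, d↦w1.
  (∀c ¬L(c)) ∧ (∀g ∀d (L(d) ∨ L(g))) ∧ (∃r ∃w1 (S(r,w1) ∧ ¬S(r,r)))
Extract every quantifier outward, since the variables are now distinct and don't occur free across branches:
  ∀c ∀g ∀d ∃r ∃w1 (¬L(c) ∧ (L(d) ∨ L(g)) ∧ S(r,w1) ∧ ¬S(r,r))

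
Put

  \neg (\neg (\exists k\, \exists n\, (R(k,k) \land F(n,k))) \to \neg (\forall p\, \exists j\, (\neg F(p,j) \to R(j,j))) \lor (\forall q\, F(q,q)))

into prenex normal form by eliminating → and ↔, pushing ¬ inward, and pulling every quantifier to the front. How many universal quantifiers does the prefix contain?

Eliminate → and ↔ using ¬ and ∨.
  \neg (\neg \neg (\exists k\, \exists n\, (R(k,k) \land F(n,k))) \lor \neg (\forall p\, \exists j\, (\neg \neg F(p,j) \lor R(j,j))) \lor (\forall q\, F(q,q)))
Drive negations inward (¬∀x A ≡ ∃x ¬A, ¬∃x A ≡ ∀x ¬A, De Morgan for ∧/∨):
  (\forall k\, \forall n\, (\neg R(k,k) \lor \neg F(n,k))) \land (\forall p\, \exists j\, (F(p,j) \lor R(j,j))) \land (\exists q\, \neg F(q,q))
Pull the quantifiers to the front (each side's bound variable is not free in the other side):
  \forall k\, \forall n\, \forall p\, \exists j\, \exists q\, ((\neg R(k,k) \lor \neg F(n,k)) \land (F(p,j) \lor R(j,j)) \land \neg F(q,q))
The prefix is \forall k \forall n \forall p \exists j \exists q: 3 universal, 2 existential.

3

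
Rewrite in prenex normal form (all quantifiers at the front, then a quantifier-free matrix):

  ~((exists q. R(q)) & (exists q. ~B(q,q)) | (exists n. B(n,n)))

forall q. forall y. forall n. ((~R(q) | B(y,y)) & ~B(n,n))

Push ¬ through the quantifiers and connectives to reach negation normal form:
  ((forall q. ~R(q)) | (forall q. B(q,q))) & (forall n. ~B(n,n))
Standardize variables apart so no two quantifiers bind the same name: q↦y.
  ((forall q. ~R(q)) | (forall y. B(y,y))) & (forall n. ~B(n,n))
Finally move all quantifiers to the prefix:
  forall q. forall y. forall n. ((~R(q) | B(y,y)) & ~B(n,n))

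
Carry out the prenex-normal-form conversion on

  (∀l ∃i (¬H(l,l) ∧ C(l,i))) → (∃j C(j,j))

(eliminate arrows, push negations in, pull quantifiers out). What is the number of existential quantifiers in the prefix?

First replace A → B with ¬A ∨ B.
  ¬(∀l ∃i (¬H(l,l) ∧ C(l,i))) ∨ (∃j C(j,j))
Push ¬ through the quantifiers and connectives to reach negation normal form:
  (∃l ∀i (H(l,l) ∨ ¬C(l,i))) ∨ (∃j C(j,j))
Finally move all quantifiers to the prefix:
  ∃l ∀i ∃j (H(l,l) ∨ ¬C(l,i) ∨ C(j,j))
The prefix is ∃l ∀i ∃j: 1 universal, 2 existential.

2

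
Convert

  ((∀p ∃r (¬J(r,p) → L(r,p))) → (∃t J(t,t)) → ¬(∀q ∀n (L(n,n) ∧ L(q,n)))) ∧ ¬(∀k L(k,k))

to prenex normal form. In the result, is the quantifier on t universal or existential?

universal

Eliminate → and ↔ using ¬ and ∨.
  (¬(∀p ∃r (¬¬J(r,p) ∨ L(r,p))) ∨ ¬(∃t J(t,t)) ∨ ¬(∀q ∀n (L(n,n) ∧ L(q,n)))) ∧ ¬(∀k L(k,k))
Drive negations inward (¬∀x A ≡ ∃x ¬A, ¬∃x A ≡ ∀x ¬A, De Morgan for ∧/∨):
  ((∃p ∀r (¬J(r,p) ∧ ¬L(r,p))) ∨ (∀t ¬J(t,t)) ∨ (∃q ∃n (¬L(n,n) ∨ ¬L(q,n)))) ∧ (∃k ¬L(k,k))
Finally move all quantifiers to the prefix:
  ∃p ∀r ∀t ∃q ∃n ∃k ((¬J(r,p) ∧ ¬L(r,p) ∨ ¬J(t,t) ∨ ¬L(n,n) ∨ ¬L(q,n)) ∧ ¬L(k,k))
The quantifier ∃t sits under an odd number of negations (counting the antecedent side of each →), so it flips to ∀t.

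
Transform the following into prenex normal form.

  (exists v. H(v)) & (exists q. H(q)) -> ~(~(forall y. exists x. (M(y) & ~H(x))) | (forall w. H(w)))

Rewrite implications/biconditionals: A → B as ¬A ∨ B.
  ~((exists v. H(v)) & (exists q. H(q))) | ~(~(forall y. exists x. (M(y) & ~H(x))) | (forall w. H(w)))
Move each ¬ inward, flipping quantifiers it crosses:
  (forall v. ~H(v)) | (forall q. ~H(q)) | (forall y. exists x. (M(y) & ~H(x))) & (exists w. ~H(w))
All bound variables are already distinct, so no renaming is needed.
Extract every quantifier outward, since the variables are now distinct and don't occur free across branches:
  forall v. forall q. forall y. exists x. exists w. (~H(v) | ~H(q) | M(y) & ~H(x) & ~H(w))

forall v. forall q. forall y. exists x. exists w. (~H(v) | ~H(q) | M(y) & ~H(x) & ~H(w))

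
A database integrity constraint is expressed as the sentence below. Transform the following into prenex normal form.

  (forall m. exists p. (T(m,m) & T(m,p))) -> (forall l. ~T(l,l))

First replace A → B with ¬A ∨ B.
  ~(forall m. exists p. (T(m,m) & T(m,p))) | (forall l. ~T(l,l))
Move each ¬ inward, flipping quantifiers it crosses:
  (exists m. forall p. (~T(m,m) | ~T(m,p))) | (forall l. ~T(l,l))
All bound variables are already distinct, so no renaming is needed.
Finally move all quantifiers to the prefix:
  exists m. forall p. forall l. (~T(m,m) | ~T(m,p) | ~T(l,l))

exists m. forall p. forall l. (~T(m,m) | ~T(m,p) | ~T(l,l))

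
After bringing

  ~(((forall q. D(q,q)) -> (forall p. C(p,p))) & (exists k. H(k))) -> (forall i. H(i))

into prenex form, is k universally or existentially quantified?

existential

First replace A → B with ¬A ∨ B.
  ~~((~(forall q. D(q,q)) | (forall p. C(p,p))) & (exists k. H(k))) | (forall i. H(i))
Move each ¬ inward, flipping quantifiers it crosses:
  ((exists q. ~D(q,q)) | (forall p. C(p,p))) & (exists k. H(k)) | (forall i. H(i))
Pull the quantifiers to the front (each side's bound variable is not free in the other side):
  exists q. forall p. exists k. forall i. ((~D(q,q) | C(p,p)) & H(k) | H(i))
The quantifier exists k sits under an even number of negations (counting the antecedent side of each →), so it remains existential.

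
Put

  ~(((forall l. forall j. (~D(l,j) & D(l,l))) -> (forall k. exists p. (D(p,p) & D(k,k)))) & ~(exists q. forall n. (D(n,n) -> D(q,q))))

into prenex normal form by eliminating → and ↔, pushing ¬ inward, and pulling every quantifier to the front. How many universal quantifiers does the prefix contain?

4

Eliminate → and ↔ using ¬ and ∨.
  ~((~(forall l. forall j. (~D(l,j) & D(l,l))) | (forall k. exists p. (D(p,p) & D(k,k)))) & ~(exists q. forall n. (~D(n,n) | D(q,q))))
Push ¬ through the quantifiers and connectives to reach negation normal form:
  (forall l. forall j. (~D(l,j) & D(l,l))) & (exists k. forall p. (~D(p,p) | ~D(k,k))) | (exists q. forall n. (~D(n,n) | D(q,q)))
All bound variables are already distinct, so no renaming is needed.
Finally move all quantifiers to the prefix:
  forall l. forall j. exists k. forall p. exists q. forall n. (~D(l,j) & D(l,l) & (~D(p,p) | ~D(k,k)) | ~D(n,n) | D(q,q))
The prefix is forall l forall j exists k forall p exists q forall n: 4 universal, 2 existential.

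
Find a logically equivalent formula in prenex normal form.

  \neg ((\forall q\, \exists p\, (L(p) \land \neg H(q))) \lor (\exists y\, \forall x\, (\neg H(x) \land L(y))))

\exists q\, \forall p\, \forall y\, \exists x\, ((\neg L(p) \lor H(q)) \land (H(x) \lor \neg L(y)))

Push ¬ through the quantifiers and connectives to reach negation normal form:
  (\exists q\, \forall p\, (\neg L(p) \lor H(q))) \land (\forall y\, \exists x\, (H(x) \lor \neg L(y)))
Pull the quantifiers to the front (each side's bound variable is not free in the other side):
  \exists q\, \forall p\, \forall y\, \exists x\, ((\neg L(p) \lor H(q)) \land (H(x) \lor \neg L(y)))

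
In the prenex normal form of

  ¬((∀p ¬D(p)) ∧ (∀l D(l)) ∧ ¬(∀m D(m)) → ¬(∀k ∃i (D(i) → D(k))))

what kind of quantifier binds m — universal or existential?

existential

First replace A → B with ¬A ∨ B.
  ¬(¬((∀p ¬D(p)) ∧ (∀l D(l)) ∧ ¬(∀m D(m))) ∨ ¬(∀k ∃i (¬D(i) ∨ D(k))))
Move each ¬ inward, flipping quantifiers it crosses:
  (∀p ¬D(p)) ∧ (∀l D(l)) ∧ (∃m ¬D(m)) ∧ (∀k ∃i (¬D(i) ∨ D(k)))
All bound variables are already distinct, so no renaming is needed.
Pull the quantifiers to the front (each side's bound variable is not free in the other side):
  ∀p ∀l ∃m ∀k ∃i (¬D(p) ∧ D(l) ∧ ¬D(m) ∧ (¬D(i) ∨ D(k)))
The quantifier ∀m sits under an odd number of negations (counting the antecedent side of each →), so it flips to ∃m.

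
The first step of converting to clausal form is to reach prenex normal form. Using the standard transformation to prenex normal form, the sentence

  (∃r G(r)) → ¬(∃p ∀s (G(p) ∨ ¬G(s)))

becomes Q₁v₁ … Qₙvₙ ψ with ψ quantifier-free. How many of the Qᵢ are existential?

1

First replace A → B with ¬A ∨ B.
  ¬(∃r G(r)) ∨ ¬(∃p ∀s (G(p) ∨ ¬G(s)))
Push ¬ through the quantifiers and connectives to reach negation normal form:
  (∀r ¬G(r)) ∨ (∀p ∃s (¬G(p) ∧ G(s)))
All bound variables are already distinct, so no renaming is needed.
Extract every quantifier outward, since the variables are now distinct and don't occur free across branches:
  ∀r ∀p ∃s (¬G(r) ∨ ¬G(p) ∧ G(s))
The prefix is ∀r ∀p ∃s: 2 universal, 1 existential.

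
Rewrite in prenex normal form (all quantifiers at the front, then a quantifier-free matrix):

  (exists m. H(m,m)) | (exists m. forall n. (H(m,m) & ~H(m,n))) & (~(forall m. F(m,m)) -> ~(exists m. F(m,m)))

exists m. exists y. forall n. forall v1. forall v. (H(m,m) | H(y,y) & ~H(y,n) & (F(v1,v1) | ~F(v,v)))

First replace A → B with ¬A ∨ B.
  (exists m. H(m,m)) | (exists m. forall n. (H(m,m) & ~H(m,n))) & (~~(forall m. F(m,m)) | ~(exists m. F(m,m)))
Push ¬ through the quantifiers and connectives to reach negation normal form:
  (exists m. H(m,m)) | (exists m. forall n. (H(m,m) & ~H(m,n))) & ((forall m. F(m,m)) | (forall m. ~F(m,m)))
Rename bound variables to avoid capture: m↦y, m↦v1, m↦v.
  (exists m. H(m,m)) | (exists y. forall n. (H(y,y) & ~H(y,n))) & ((forall v1. F(v1,v1)) | (forall v. ~F(v,v)))
Pull the quantifiers to the front (each side's bound variable is not free in the other side):
  exists m. exists y. forall n. forall v1. forall v. (H(m,m) | H(y,y) & ~H(y,n) & (F(v1,v1) | ~F(v,v)))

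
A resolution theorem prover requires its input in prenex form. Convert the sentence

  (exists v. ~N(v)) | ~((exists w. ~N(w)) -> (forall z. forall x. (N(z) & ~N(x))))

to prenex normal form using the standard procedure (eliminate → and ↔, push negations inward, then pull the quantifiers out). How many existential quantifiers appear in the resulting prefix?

4

Eliminate → and ↔ using ¬ and ∨.
  (exists v. ~N(v)) | ~(~(exists w. ~N(w)) | (forall z. forall x. (N(z) & ~N(x))))
Push ¬ through the quantifiers and connectives to reach negation normal form:
  (exists v. ~N(v)) | (exists w. ~N(w)) & (exists z. exists x. (~N(z) | N(x)))
All bound variables are already distinct, so no renaming is needed.
Extract every quantifier outward, since the variables are now distinct and don't occur free across branches:
  exists v. exists w. exists z. exists x. (~N(v) | ~N(w) & (~N(z) | N(x)))
The prefix is exists v exists w exists z exists x: 0 universal, 4 existential.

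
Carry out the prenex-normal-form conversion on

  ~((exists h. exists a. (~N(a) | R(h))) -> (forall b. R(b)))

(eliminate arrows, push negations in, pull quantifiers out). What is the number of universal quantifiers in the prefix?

First replace A → B with ¬A ∨ B.
  ~(~(exists h. exists a. (~N(a) | R(h))) | (forall b. R(b)))
Move each ¬ inward, flipping quantifiers it crosses:
  (exists h. exists a. (~N(a) | R(h))) & (exists b. ~R(b))
Pull the quantifiers to the front (each side's bound variable is not free in the other side):
  exists h. exists a. exists b. ((~N(a) | R(h)) & ~R(b))
The prefix is exists h exists a exists b: 0 universal, 3 existential.

0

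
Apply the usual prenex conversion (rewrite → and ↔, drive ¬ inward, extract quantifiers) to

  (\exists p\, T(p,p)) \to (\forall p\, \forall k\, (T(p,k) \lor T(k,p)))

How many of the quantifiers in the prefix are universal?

3

First replace A → B with ¬A ∨ B.
  \neg (\exists p\, T(p,p)) \lor (\forall p\, \forall k\, (T(p,k) \lor T(k,p)))
Push ¬ through the quantifiers and connectives to reach negation normal form:
  (\forall p\, \neg T(p,p)) \lor (\forall p\, \forall k\, (T(p,k) \lor T(k,p)))
Rename bound variables to avoid capture: p↦w.
  (\forall p\, \neg T(p,p)) \lor (\forall w\, \forall k\, (T(w,k) \lor T(k,w)))
Finally move all quantifiers to the prefix:
  \forall p\, \forall w\, \forall k\, (\neg T(p,p) \lor T(w,k) \lor T(k,w))
The prefix is \forall p \forall w \forall k: 3 universal, 0 existential.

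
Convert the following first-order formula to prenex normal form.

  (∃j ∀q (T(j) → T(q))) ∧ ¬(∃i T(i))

First replace A → B with ¬A ∨ B.
  (∃j ∀q (¬T(j) ∨ T(q))) ∧ ¬(∃i T(i))
Push ¬ through the quantifiers and connectives to reach negation normal form:
  (∃j ∀q (¬T(j) ∨ T(q))) ∧ (∀i ¬T(i))
Finally move all quantifiers to the prefix:
  ∃j ∀q ∀i ((¬T(j) ∨ T(q)) ∧ ¬T(i))

∃j ∀q ∀i ((¬T(j) ∨ T(q)) ∧ ¬T(i))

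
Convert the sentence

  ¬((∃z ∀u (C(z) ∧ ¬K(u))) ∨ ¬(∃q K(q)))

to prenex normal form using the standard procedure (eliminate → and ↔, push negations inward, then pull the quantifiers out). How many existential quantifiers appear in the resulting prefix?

2

Drive negations inward (¬∀x A ≡ ∃x ¬A, ¬∃x A ≡ ∀x ¬A, De Morgan for ∧/∨):
  (∀z ∃u (¬C(z) ∨ K(u))) ∧ (∃q K(q))
Finally move all quantifiers to the prefix:
  ∀z ∃u ∃q ((¬C(z) ∨ K(u)) ∧ K(q))
The prefix is ∀z ∃u ∃q: 1 universal, 2 existential.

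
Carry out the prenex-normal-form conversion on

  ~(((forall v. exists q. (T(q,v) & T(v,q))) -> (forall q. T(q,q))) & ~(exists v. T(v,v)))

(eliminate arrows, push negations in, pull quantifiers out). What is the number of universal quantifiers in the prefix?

1

Eliminate → and ↔ using ¬ and ∨.
  ~((~(forall v. exists q. (T(q,v) & T(v,q))) | (forall q. T(q,q))) & ~(exists v. T(v,v)))
Drive negations inward (¬∀x A ≡ ∃x ¬A, ¬∃x A ≡ ∀x ¬A, De Morgan for ∧/∨):
  (forall v. exists q. (T(q,v) & T(v,q))) & (exists q. ~T(q,q)) | (exists v. T(v,v))
Rename bound variables to avoid capture: q↦u1, v↦y.
  (forall v. exists q. (T(q,v) & T(v,q))) & (exists u1. ~T(u1,u1)) | (exists y. T(y,y))
Extract every quantifier outward, since the variables are now distinct and don't occur free across branches:
  forall v. exists q. exists u1. exists y. (T(q,v) & T(v,q) & ~T(u1,u1) | T(y,y))
The prefix is forall v exists q exists u1 exists y: 1 universal, 3 existential.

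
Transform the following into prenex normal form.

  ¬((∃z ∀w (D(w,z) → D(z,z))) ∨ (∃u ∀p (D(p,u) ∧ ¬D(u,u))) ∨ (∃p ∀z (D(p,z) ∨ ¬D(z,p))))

∀z ∃w ∀u ∃p ∀c ∃r (D(w,z) ∧ ¬D(z,z) ∧ (¬D(p,u) ∨ D(u,u)) ∧ ¬D(c,r) ∧ D(r,c))

First replace A → B with ¬A ∨ B.
  ¬((∃z ∀w (¬D(w,z) ∨ D(z,z))) ∨ (∃u ∀p (D(p,u) ∧ ¬D(u,u))) ∨ (∃p ∀z (D(p,z) ∨ ¬D(z,p))))
Drive negations inward (¬∀x A ≡ ∃x ¬A, ¬∃x A ≡ ∀x ¬A, De Morgan for ∧/∨):
  (∀z ∃w (D(w,z) ∧ ¬D(z,z))) ∧ (∀u ∃p (¬D(p,u) ∨ D(u,u))) ∧ (∀p ∃z (¬D(p,z) ∧ D(z,p)))
Rename bound variables to avoid capture: p↦c, z↦r.
  (∀z ∃w (D(w,z) ∧ ¬D(z,z))) ∧ (∀u ∃p (¬D(p,u) ∨ D(u,u))) ∧ (∀c ∃r (¬D(c,r) ∧ D(r,c)))
Finally move all quantifiers to the prefix:
  ∀z ∃w ∀u ∃p ∀c ∃r (D(w,z) ∧ ¬D(z,z) ∧ (¬D(p,u) ∨ D(u,u)) ∧ ¬D(c,r) ∧ D(r,c))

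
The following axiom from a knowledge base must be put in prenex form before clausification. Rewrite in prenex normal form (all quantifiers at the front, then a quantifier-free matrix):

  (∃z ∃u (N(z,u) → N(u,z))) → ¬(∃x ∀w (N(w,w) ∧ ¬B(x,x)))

Eliminate → and ↔ using ¬ and ∨.
  ¬(∃z ∃u (¬N(z,u) ∨ N(u,z))) ∨ ¬(∃x ∀w (N(w,w) ∧ ¬B(x,x)))
Drive negations inward (¬∀x A ≡ ∃x ¬A, ¬∃x A ≡ ∀x ¬A, De Morgan for ∧/∨):
  (∀z ∀u (N(z,u) ∧ ¬N(u,z))) ∨ (∀x ∃w (¬N(w,w) ∨ B(x,x)))
Extract every quantifier outward, since the variables are now distinct and don't occur free across branches:
  ∀z ∀u ∀x ∃w (N(z,u) ∧ ¬N(u,z) ∨ ¬N(w,w) ∨ B(x,x))

∀z ∀u ∀x ∃w (N(z,u) ∧ ¬N(u,z) ∨ ¬N(w,w) ∨ B(x,x))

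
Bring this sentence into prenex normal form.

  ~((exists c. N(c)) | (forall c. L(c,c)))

Move each ¬ inward, flipping quantifiers it crosses:
  (forall c. ~N(c)) & (exists c. ~L(c,c))
Give each quantifier a distinct variable: c↦b.
  (forall c. ~N(c)) & (exists b. ~L(b,b))
Extract every quantifier outward, since the variables are now distinct and don't occur free across branches:
  forall c. exists b. (~N(c) & ~L(b,b))

forall c. exists b. (~N(c) & ~L(b,b))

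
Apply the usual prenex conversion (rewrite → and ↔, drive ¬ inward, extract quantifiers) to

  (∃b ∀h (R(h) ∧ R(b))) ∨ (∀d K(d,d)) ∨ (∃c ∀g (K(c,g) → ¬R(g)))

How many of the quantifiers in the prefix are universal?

3

Eliminate → and ↔ using ¬ and ∨.
  (∃b ∀h (R(h) ∧ R(b))) ∨ (∀d K(d,d)) ∨ (∃c ∀g (¬K(c,g) ∨ ¬R(g)))
All bound variables are already distinct, so no renaming is needed.
Pull the quantifiers to the front (each side's bound variable is not free in the other side):
  ∃b ∀h ∀d ∃c ∀g (R(h) ∧ R(b) ∨ K(d,d) ∨ ¬K(c,g) ∨ ¬R(g))
The prefix is ∃b ∀h ∀d ∃c ∀g: 3 universal, 2 existential.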